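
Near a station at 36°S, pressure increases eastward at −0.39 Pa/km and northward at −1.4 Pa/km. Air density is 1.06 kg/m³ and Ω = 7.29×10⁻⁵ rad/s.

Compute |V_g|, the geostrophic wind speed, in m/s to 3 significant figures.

Coriolis parameter at 36°S:
f = 2Ω sin φ = 2 × 7.29×10⁻⁵ × sin 36° = 8.57×10⁻⁵ s⁻¹
In the Southern Hemisphere f is negative: f = −8.57×10⁻⁵ s⁻¹.
Component geostrophic relations (x east, y north):
u_g = −(1/(fρ)) ∂P/∂y,  v_g = (1/(fρ)) ∂P/∂x
u_g = −(−1.4×10⁻³)/(−8.57×10⁻⁵ × 1.06) = −15.4 m/s;  v_g = (−0.39×10⁻³)/(−8.57×10⁻⁵ × 1.06) = 4.29 m/s
|V_g| = √(u_g² + v_g²) = 16.0 m/s

16.0 m/s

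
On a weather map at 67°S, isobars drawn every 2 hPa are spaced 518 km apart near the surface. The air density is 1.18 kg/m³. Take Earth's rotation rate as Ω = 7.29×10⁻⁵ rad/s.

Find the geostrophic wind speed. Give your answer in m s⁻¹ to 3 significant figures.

2.44 m s⁻¹

Coriolis parameter at 67°S:
f = 2Ω sin φ = 2 × 7.29×10⁻⁵ × sin 67° = 1.34×10⁻⁴ s⁻¹
Pressure gradient: |∂P/∂n| = 200 Pa / 518000 m = 3.86×10⁻⁴ Pa/m
Geostrophic balance (pressure-gradient force = Coriolis force):
V_g = (1/(fρ)) |∂P/∂n| = 3.86×10⁻⁴ / (1.34×10⁻⁴ × 1.18) = 2.44 m/s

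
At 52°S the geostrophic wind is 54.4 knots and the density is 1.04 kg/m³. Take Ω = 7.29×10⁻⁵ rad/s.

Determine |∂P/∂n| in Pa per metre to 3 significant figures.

Coriolis parameter at 52°S:
f = 2Ω sin φ = 2 × 7.29×10⁻⁵ × sin 52° = 1.15×10⁻⁴ s⁻¹
Wind speed in SI: 54.4 knots = 28.0 m/s
Geostrophic balance rearranged: |∂P/∂n| = f ρ V_g
|∂P/∂n| = 1.15×10⁻⁴ × 1.04 × 28.0 = 3.34×10⁻³ Pa/m

3.34×10⁻³ Pa/m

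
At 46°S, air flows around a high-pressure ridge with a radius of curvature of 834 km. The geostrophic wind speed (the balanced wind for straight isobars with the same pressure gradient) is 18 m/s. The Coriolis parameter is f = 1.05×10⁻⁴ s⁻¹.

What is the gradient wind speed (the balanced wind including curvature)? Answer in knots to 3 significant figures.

Around a high, pressure-gradient force acts outward with centrifugal, so Coriolis balances both:
fV = (1/ρ)|∂P/∂n| + V²/R  →  V² − fR·V + fR·V_g = 0
With fR = 1.05×10⁻⁴ × 834×10³ m = 87.6 m/s:
V = [fR − √((fR)² − 4 fR V_g)]/2 = [87.6 − √(87.6² − 4×87.6×18)]/2 = 25.3 m/s
Supergeostrophic (V > V_g = 18 m/s), as expected around a high.
Converting: 25.3 m/s × 1.944 = 49.2 knots

49.2 knots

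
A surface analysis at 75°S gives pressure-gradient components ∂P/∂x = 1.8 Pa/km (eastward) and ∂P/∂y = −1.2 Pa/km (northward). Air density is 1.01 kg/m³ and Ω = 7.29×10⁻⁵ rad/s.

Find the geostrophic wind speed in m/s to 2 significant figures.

Coriolis parameter at 75°S:
f = 2Ω sin φ = 2 × 7.29×10⁻⁵ × sin 75° = 1.41×10⁻⁴ s⁻¹
In the Southern Hemisphere f is negative: f = −1.41×10⁻⁴ s⁻¹.
Component geostrophic relations (x east, y north):
u_g = −(1/(fρ)) ∂P/∂y,  v_g = (1/(fρ)) ∂P/∂x
u_g = −(−1.2×10⁻³)/(−1.41×10⁻⁴ × 1.01) = −8.44 m/s;  v_g = (1.8×10⁻³)/(−1.41×10⁻⁴ × 1.01) = −12.7 m/s
|V_g| = √(u_g² + v_g²) = 15.2 m/s

15 m/s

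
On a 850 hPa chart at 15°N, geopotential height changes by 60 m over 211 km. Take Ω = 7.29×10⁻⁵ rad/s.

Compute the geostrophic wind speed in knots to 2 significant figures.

140 knots

Coriolis parameter at 15°N:
f = 2Ω sin φ = 2 × 7.29×10⁻⁵ × sin 15° = 3.77×10⁻⁵ s⁻¹
Height gradient: |∂Z/∂n| = 60 m / 211000 m = 2.84×10⁻⁴
On a pressure surface, geostrophic balance gives V_g = (g/f)|∂Z/∂n|:
V_g = 9.81 × 2.84×10⁻⁴ / 3.77×10⁻⁵ = 73.9 m/s
Converting: 73.9 m/s × 1.944 = 140 knots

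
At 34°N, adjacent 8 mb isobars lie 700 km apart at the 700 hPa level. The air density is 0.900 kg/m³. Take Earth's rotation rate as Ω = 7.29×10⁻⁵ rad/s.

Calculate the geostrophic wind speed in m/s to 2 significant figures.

Coriolis parameter at 34°N:
f = 2Ω sin φ = 2 × 7.29×10⁻⁵ × sin 34° = 8.15×10⁻⁵ s⁻¹
Pressure gradient: |∂P/∂n| = 800 Pa / 700000 m = 1.14×10⁻³ Pa/m
Geostrophic balance (pressure-gradient force = Coriolis force):
V_g = (1/(fρ)) |∂P/∂n| = 1.14×10⁻³ / (8.15×10⁻⁵ × 0.900) = 15.6 m/s

16 m/s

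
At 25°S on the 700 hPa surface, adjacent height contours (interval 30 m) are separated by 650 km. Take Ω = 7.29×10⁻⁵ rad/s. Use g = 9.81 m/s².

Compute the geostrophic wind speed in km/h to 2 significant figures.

26 km/h

Coriolis parameter at 25°S:
f = 2Ω sin φ = 2 × 7.29×10⁻⁵ × sin 25° = 6.16×10⁻⁵ s⁻¹
Height gradient: |∂Z/∂n| = 30 m / 650000 m = 4.62×10⁻⁵
On a pressure surface, geostrophic balance gives V_g = (g/f)|∂Z/∂n|:
V_g = 9.81 × 4.62×10⁻⁵ / 6.16×10⁻⁵ = 7.35 m/s
Converting: 7.35 m/s × 3.6 = 26 km/h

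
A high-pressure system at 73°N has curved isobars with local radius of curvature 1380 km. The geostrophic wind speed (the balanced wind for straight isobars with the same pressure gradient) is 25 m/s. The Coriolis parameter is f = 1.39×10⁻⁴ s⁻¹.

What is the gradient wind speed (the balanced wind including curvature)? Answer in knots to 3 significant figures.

Around a high, pressure-gradient force acts outward with centrifugal, so Coriolis balances both:
fV = (1/ρ)|∂P/∂n| + V²/R  →  V² − fR·V + fR·V_g = 0
With fR = 1.39×10⁻⁴ × 1380×10³ m = 192 m/s:
V = [fR − √((fR)² − 4 fR V_g)]/2 = [192 − √(192² − 4×192×25)]/2 = 29.6 m/s
Supergeostrophic (V > V_g = 25 m/s), as expected around a high.
Converting: 29.6 m/s × 1.944 = 57.4 knots

57.4 knots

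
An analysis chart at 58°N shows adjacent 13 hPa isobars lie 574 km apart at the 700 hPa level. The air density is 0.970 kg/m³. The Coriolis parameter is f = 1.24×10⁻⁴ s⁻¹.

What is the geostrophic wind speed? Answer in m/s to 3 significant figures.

18.8 m/s

Pressure gradient: |∂P/∂n| = 1300 Pa / 574000 m = 2.26×10⁻³ Pa/m
Geostrophic balance (pressure-gradient force = Coriolis force):
V_g = (1/(fρ)) |∂P/∂n| = 2.26×10⁻³ / (1.24×10⁻⁴ × 0.970) = 18.8 m/s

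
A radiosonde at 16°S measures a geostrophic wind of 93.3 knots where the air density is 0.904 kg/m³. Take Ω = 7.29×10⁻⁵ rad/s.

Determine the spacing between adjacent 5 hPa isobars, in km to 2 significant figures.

290 km

Coriolis parameter at 16°S:
f = 2Ω sin φ = 2 × 7.29×10⁻⁵ × sin 16° = 4.02×10⁻⁵ s⁻¹
Wind speed in SI: 93.3 knots = 48.0 m/s
Geostrophic balance rearranged: |∂P/∂n| = f ρ V_g
|∂P/∂n| = 4.02×10⁻⁵ × 0.904 × 48.0 = 1.74×10⁻³ Pa/m
Isobar spacing: Δn = ΔP/|∂P/∂n| = 500 Pa / 1.74×10⁻³ Pa/m = 286739 m ≈ 290 km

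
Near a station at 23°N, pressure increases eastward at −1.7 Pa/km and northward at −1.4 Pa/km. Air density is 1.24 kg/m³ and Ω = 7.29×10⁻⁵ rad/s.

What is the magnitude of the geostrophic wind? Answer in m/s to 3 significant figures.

Coriolis parameter at 23°N:
f = 2Ω sin φ = 2 × 7.29×10⁻⁵ × sin 23° = 5.70×10⁻⁵ s⁻¹
Component geostrophic relations (x east, y north):
u_g = −(1/(fρ)) ∂P/∂y,  v_g = (1/(fρ)) ∂P/∂x
u_g = −(−1.4×10⁻³)/(5.70×10⁻⁵ × 1.24) = 19.8 m/s;  v_g = (−1.7×10⁻³)/(5.70×10⁻⁵ × 1.24) = −24.1 m/s
|V_g| = √(u_g² + v_g²) = 31.2 m/s

31.2 m/s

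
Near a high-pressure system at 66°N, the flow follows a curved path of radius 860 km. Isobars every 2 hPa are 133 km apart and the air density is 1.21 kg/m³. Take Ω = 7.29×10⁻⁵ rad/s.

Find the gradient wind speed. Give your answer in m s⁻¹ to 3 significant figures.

10.2 m s⁻¹

Coriolis parameter at 66°N:
f = 2Ω sin φ = 2 × 7.29×10⁻⁵ × sin 66° = 1.33×10⁻⁴ s⁻¹
Pressure gradient: |∂P/∂n| = 200 Pa / 133000 m = 1.50×10⁻³ Pa/m
Geostrophic speed: V_g = |∂P/∂n|/(fρ) = 1.50×10⁻³/(1.33×10⁻⁴ × 1.21) = 9.33 m/s
Around a high, pressure-gradient force acts outward with centrifugal, so Coriolis balances both:
fV = (1/ρ)|∂P/∂n| + V²/R  →  V² − fR·V + fR·V_g = 0
With fR = 1.33×10⁻⁴ × 860×10³ m = 115 m/s:
V = [fR − √((fR)² − 4 fR V_g)]/2 = [115 − √(115² − 4×115×9.33)]/2 = 10.2 m/s
Supergeostrophic (V > V_g = 9.33 m/s), as expected around a high.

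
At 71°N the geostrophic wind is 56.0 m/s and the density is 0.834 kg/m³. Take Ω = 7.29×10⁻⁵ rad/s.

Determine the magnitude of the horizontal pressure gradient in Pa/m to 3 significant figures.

Coriolis parameter at 71°N:
f = 2Ω sin φ = 2 × 7.29×10⁻⁵ × sin 71° = 1.38×10⁻⁴ s⁻¹
Geostrophic balance rearranged: |∂P/∂n| = f ρ V_g
|∂P/∂n| = 1.38×10⁻⁴ × 0.834 × 56.0 = 6.44×10⁻³ Pa/m

6.44×10⁻³ Pa/m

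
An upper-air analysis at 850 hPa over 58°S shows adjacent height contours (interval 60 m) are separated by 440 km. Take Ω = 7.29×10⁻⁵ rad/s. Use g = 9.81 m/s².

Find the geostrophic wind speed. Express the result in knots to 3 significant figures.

Coriolis parameter at 58°S:
f = 2Ω sin φ = 2 × 7.29×10⁻⁵ × sin 58° = 1.24×10⁻⁴ s⁻¹
Height gradient: |∂Z/∂n| = 60 m / 440000 m = 1.36×10⁻⁴
On a pressure surface, geostrophic balance gives V_g = (g/f)|∂Z/∂n|:
V_g = 9.81 × 1.36×10⁻⁴ / 1.24×10⁻⁴ = 10.8 m/s
Converting: 10.8 m/s × 1.944 = 21.0 knots

21.0 knots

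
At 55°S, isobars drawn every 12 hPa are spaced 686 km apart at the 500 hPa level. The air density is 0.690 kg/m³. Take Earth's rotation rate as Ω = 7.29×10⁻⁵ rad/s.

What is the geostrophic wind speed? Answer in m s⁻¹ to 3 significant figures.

21.2 m s⁻¹

Coriolis parameter at 55°S:
f = 2Ω sin φ = 2 × 7.29×10⁻⁵ × sin 55° = 1.19×10⁻⁴ s⁻¹
Pressure gradient: |∂P/∂n| = 1200 Pa / 686000 m = 1.75×10⁻³ Pa/m
Geostrophic balance (pressure-gradient force = Coriolis force):
V_g = (1/(fρ)) |∂P/∂n| = 1.75×10⁻³ / (1.19×10⁻⁴ × 0.690) = 21.2 m/s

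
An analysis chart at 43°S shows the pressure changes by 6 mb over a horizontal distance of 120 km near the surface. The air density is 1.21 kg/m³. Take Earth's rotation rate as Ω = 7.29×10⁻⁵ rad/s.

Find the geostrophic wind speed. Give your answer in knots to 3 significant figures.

80.8 knots

Coriolis parameter at 43°S:
f = 2Ω sin φ = 2 × 7.29×10⁻⁵ × sin 43° = 9.94×10⁻⁵ s⁻¹
Pressure gradient: |∂P/∂n| = 600 Pa / 120000 m = 5.00×10⁻³ Pa/m
Geostrophic balance (pressure-gradient force = Coriolis force):
V_g = (1/(fρ)) |∂P/∂n| = 5.00×10⁻³ / (9.94×10⁻⁵ × 1.21) = 41.6 m/s
Converting: 41.6 m/s × 1.944 = 80.8 knots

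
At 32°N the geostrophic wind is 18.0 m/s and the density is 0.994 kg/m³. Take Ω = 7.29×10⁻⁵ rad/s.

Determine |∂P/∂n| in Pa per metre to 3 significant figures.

1.38×10⁻³ Pa/m

Coriolis parameter at 32°N:
f = 2Ω sin φ = 2 × 7.29×10⁻⁵ × sin 32° = 7.73×10⁻⁵ s⁻¹
Geostrophic balance rearranged: |∂P/∂n| = f ρ V_g
|∂P/∂n| = 7.73×10⁻⁵ × 0.994 × 18.0 = 1.38×10⁻³ Pa/m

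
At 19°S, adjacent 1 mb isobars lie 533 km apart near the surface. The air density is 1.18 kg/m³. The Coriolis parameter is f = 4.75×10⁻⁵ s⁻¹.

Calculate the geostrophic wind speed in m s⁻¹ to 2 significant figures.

3.3 m s⁻¹

Pressure gradient: |∂P/∂n| = 100 Pa / 533000 m = 1.88×10⁻⁴ Pa/m
Geostrophic balance (pressure-gradient force = Coriolis force):
V_g = (1/(fρ)) |∂P/∂n| = 1.88×10⁻⁴ / (4.75×10⁻⁵ × 1.18) = 3.35 m/s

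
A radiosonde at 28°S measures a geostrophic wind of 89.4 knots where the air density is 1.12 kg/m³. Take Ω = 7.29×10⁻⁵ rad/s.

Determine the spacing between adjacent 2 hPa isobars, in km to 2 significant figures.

57 km

Coriolis parameter at 28°S:
f = 2Ω sin φ = 2 × 7.29×10⁻⁵ × sin 28° = 6.84×10⁻⁵ s⁻¹
Wind speed in SI: 89.4 knots = 46.0 m/s
Geostrophic balance rearranged: |∂P/∂n| = f ρ V_g
|∂P/∂n| = 6.84×10⁻⁵ × 1.12 × 46.0 = 3.53×10⁻³ Pa/m
Isobar spacing: Δn = ΔP/|∂P/∂n| = 200 Pa / 3.53×10⁻³ Pa/m = 56724 m ≈ 57 km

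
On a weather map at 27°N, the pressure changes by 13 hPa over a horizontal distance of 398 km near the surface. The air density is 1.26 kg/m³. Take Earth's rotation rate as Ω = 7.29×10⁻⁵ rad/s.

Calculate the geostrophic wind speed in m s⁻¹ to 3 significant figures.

Coriolis parameter at 27°N:
f = 2Ω sin φ = 2 × 7.29×10⁻⁵ × sin 27° = 6.62×10⁻⁵ s⁻¹
Pressure gradient: |∂P/∂n| = 1300 Pa / 398000 m = 3.27×10⁻³ Pa/m
Geostrophic balance (pressure-gradient force = Coriolis force):
V_g = (1/(fρ)) |∂P/∂n| = 3.27×10⁻³ / (6.62×10⁻⁵ × 1.26) = 39.2 m/s

39.2 m s⁻¹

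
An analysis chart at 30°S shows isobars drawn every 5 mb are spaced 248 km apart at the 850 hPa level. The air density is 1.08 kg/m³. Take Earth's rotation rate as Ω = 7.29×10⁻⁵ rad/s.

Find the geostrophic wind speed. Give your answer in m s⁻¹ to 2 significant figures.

26 m s⁻¹

Coriolis parameter at 30°S:
f = 2Ω sin φ = 2 × 7.29×10⁻⁵ × sin 30° = 7.29×10⁻⁵ s⁻¹
Pressure gradient: |∂P/∂n| = 500 Pa / 248000 m = 2.02×10⁻³ Pa/m
Geostrophic balance (pressure-gradient force = Coriolis force):
V_g = (1/(fρ)) |∂P/∂n| = 2.02×10⁻³ / (7.29×10⁻⁵ × 1.08) = 25.6 m/s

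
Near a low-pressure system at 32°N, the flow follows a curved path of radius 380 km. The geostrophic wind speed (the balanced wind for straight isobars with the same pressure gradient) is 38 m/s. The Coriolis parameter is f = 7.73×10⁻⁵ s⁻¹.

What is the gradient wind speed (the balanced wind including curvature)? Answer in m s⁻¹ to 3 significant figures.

21.8 m s⁻¹

Around a low, centrifugal force acts outward with Coriolis, so pressure-gradient force balances both:
(1/ρ)|∂P/∂n| = fV + V²/R  →  V² + fR·V − fR·V_g = 0
With fR = 7.73×10⁻⁵ × 380×10³ m = 29.4 m/s:
V = [−fR + √((fR)² + 4 fR V_g)]/2 = [−29.4 + √(29.4² + 4×29.4×38)]/2 = 21.8 m/s
Subgeostrophic (V < V_g = 38 m/s), as expected around a low.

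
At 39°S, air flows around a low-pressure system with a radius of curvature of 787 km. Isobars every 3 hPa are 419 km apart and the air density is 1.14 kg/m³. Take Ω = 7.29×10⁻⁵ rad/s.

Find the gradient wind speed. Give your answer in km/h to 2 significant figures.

23 km/h

Coriolis parameter at 39°S:
f = 2Ω sin φ = 2 × 7.29×10⁻⁵ × sin 39° = 9.18×10⁻⁵ s⁻¹
Pressure gradient: |∂P/∂n| = 300 Pa / 419000 m = 7.16×10⁻⁴ Pa/m
Geostrophic speed: V_g = |∂P/∂n|/(fρ) = 7.16×10⁻⁴/(9.18×10⁻⁵ × 1.14) = 6.84 m/s
Around a low, centrifugal force acts outward with Coriolis, so pressure-gradient force balances both:
(1/ρ)|∂P/∂n| = fV + V²/R  →  V² + fR·V − fR·V_g = 0
With fR = 9.18×10⁻⁵ × 787×10³ m = 72.2 m/s:
V = [−fR + √((fR)² + 4 fR V_g)]/2 = [−72.2 + √(72.2² + 4×72.2×6.84)]/2 = 6.3 m/s
Subgeostrophic (V < V_g = 6.84 m/s), as expected around a low.
Converting: 6.3 m/s × 3.6 = 23 km/h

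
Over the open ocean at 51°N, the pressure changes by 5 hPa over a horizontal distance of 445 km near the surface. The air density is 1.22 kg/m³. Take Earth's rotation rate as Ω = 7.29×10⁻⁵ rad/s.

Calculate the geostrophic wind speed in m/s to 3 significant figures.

Coriolis parameter at 51°N:
f = 2Ω sin φ = 2 × 7.29×10⁻⁵ × sin 51° = 1.13×10⁻⁴ s⁻¹
Pressure gradient: |∂P/∂n| = 500 Pa / 445000 m = 1.12×10⁻³ Pa/m
Geostrophic balance (pressure-gradient force = Coriolis force):
V_g = (1/(fρ)) |∂P/∂n| = 1.12×10⁻³ / (1.13×10⁻⁴ × 1.22) = 8.13 m/s

8.13 m/s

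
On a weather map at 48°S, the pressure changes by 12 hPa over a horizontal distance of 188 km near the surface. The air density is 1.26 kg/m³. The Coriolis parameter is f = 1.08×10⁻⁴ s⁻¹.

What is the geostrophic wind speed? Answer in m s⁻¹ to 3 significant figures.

46.9 m s⁻¹

Pressure gradient: |∂P/∂n| = 1200 Pa / 188000 m = 6.38×10⁻³ Pa/m
Geostrophic balance (pressure-gradient force = Coriolis force):
V_g = (1/(fρ)) |∂P/∂n| = 6.38×10⁻³ / (1.08×10⁻⁴ × 1.26) = 46.9 m/s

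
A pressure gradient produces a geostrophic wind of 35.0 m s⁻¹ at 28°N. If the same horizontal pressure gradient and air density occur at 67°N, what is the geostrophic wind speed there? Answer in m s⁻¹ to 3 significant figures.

With the same pressure gradient and density, V_g ∝ 1/f ∝ 1/sin φ.
V₂ = V₁ · sin φ₁ / sin φ₂ = 35.0 × sin 28° / sin 67°
V₂ = 35.0 × 0.4695/0.9205 = 17.9 m s⁻¹

17.9 m s⁻¹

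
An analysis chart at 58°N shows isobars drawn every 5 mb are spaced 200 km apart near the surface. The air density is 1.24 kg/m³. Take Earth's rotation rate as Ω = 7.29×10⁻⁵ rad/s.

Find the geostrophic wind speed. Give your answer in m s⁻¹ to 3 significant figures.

16.3 m s⁻¹

Coriolis parameter at 58°N:
f = 2Ω sin φ = 2 × 7.29×10⁻⁵ × sin 58° = 1.24×10⁻⁴ s⁻¹
Pressure gradient: |∂P/∂n| = 500 Pa / 200000 m = 2.50×10⁻³ Pa/m
Geostrophic balance (pressure-gradient force = Coriolis force):
V_g = (1/(fρ)) |∂P/∂n| = 2.50×10⁻³ / (1.24×10⁻⁴ × 1.24) = 16.3 m/s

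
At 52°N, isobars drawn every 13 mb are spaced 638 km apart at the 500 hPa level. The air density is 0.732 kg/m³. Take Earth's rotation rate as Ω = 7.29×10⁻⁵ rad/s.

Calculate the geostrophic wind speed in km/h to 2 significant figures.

87 km/h

Coriolis parameter at 52°N:
f = 2Ω sin φ = 2 × 7.29×10⁻⁵ × sin 52° = 1.15×10⁻⁴ s⁻¹
Pressure gradient: |∂P/∂n| = 1300 Pa / 638000 m = 2.04×10⁻³ Pa/m
Geostrophic balance (pressure-gradient force = Coriolis force):
V_g = (1/(fρ)) |∂P/∂n| = 2.04×10⁻³ / (1.15×10⁻⁴ × 0.732) = 24.2 m/s
Converting: 24.2 m/s × 3.6 = 87 km/h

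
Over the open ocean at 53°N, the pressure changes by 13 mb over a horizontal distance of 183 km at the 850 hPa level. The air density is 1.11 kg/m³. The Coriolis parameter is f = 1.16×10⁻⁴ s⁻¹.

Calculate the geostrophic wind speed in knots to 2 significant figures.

110 knots

Pressure gradient: |∂P/∂n| = 1300 Pa / 183000 m = 7.10×10⁻³ Pa/m
Geostrophic balance (pressure-gradient force = Coriolis force):
V_g = (1/(fρ)) |∂P/∂n| = 7.10×10⁻³ / (1.16×10⁻⁴ × 1.11) = 55.2 m/s
Converting: 55.2 m/s × 1.944 = 110 knots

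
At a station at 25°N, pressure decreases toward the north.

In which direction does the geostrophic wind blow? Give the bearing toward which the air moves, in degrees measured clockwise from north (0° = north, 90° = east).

The pressure-gradient force points toward the north (bearing 000°).
Geostrophic balance: in the Northern Hemisphere the Coriolis force deflects motion to the right, so the geostrophic wind blows 90° to the right of the pressure-gradient force (low pressure on the left).
Rotating 000° by 90° clockwise gives 090° — the wind blows toward the east.

090°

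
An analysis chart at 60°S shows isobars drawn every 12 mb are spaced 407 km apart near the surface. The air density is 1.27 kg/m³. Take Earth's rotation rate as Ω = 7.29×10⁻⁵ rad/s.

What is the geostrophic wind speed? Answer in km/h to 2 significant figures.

Coriolis parameter at 60°S:
f = 2Ω sin φ = 2 × 7.29×10⁻⁵ × sin 60° = 1.26×10⁻⁴ s⁻¹
Pressure gradient: |∂P/∂n| = 1200 Pa / 407000 m = 2.95×10⁻³ Pa/m
Geostrophic balance (pressure-gradient force = Coriolis force):
V_g = (1/(fρ)) |∂P/∂n| = 2.95×10⁻³ / (1.26×10⁻⁴ × 1.27) = 18.4 m/s
Converting: 18.4 m/s × 3.6 = 66 km/h

66 km/h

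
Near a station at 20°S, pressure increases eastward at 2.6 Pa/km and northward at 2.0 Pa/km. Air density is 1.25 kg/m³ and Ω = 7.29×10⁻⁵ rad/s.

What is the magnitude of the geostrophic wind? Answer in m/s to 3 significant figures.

52.6 m/s

Coriolis parameter at 20°S:
f = 2Ω sin φ = 2 × 7.29×10⁻⁵ × sin 20° = 4.99×10⁻⁵ s⁻¹
In the Southern Hemisphere f is negative: f = −4.99×10⁻⁵ s⁻¹.
Component geostrophic relations (x east, y north):
u_g = −(1/(fρ)) ∂P/∂y,  v_g = (1/(fρ)) ∂P/∂x
u_g = −(2.0×10⁻³)/(−4.99×10⁻⁵ × 1.25) = 32.1 m/s;  v_g = (2.6×10⁻³)/(−4.99×10⁻⁵ × 1.25) = −41.7 m/s
|V_g| = √(u_g² + v_g²) = 52.6 m/s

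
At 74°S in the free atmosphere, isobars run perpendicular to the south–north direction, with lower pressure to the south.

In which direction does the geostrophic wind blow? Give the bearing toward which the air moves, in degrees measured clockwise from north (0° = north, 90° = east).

The pressure-gradient force points toward the south (bearing 180°).
Geostrophic balance: in the Southern Hemisphere the Coriolis force deflects motion to the left, so the geostrophic wind blows 90° to the left of the pressure-gradient force (low pressure on the right).
Rotating 180° by 90° counterclockwise gives 090° — the wind blows toward the east.

090°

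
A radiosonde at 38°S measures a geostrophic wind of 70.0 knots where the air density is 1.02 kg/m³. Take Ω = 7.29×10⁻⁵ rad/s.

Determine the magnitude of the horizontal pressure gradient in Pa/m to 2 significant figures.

3.3×10⁻³ Pa/m

Coriolis parameter at 38°S:
f = 2Ω sin φ = 2 × 7.29×10⁻⁵ × sin 38° = 8.98×10⁻⁵ s⁻¹
Wind speed in SI: 70.0 knots = 36.0 m/s
Geostrophic balance rearranged: |∂P/∂n| = f ρ V_g
|∂P/∂n| = 8.98×10⁻⁵ × 1.02 × 36.0 = 3.30×10⁻³ Pa/m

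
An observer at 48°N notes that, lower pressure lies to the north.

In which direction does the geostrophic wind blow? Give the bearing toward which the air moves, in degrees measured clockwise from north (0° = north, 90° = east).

The pressure-gradient force points toward the north (bearing 000°).
Geostrophic balance: in the Northern Hemisphere the Coriolis force deflects motion to the right, so the geostrophic wind blows 90° to the right of the pressure-gradient force (low pressure on the left).
Rotating 000° by 90° clockwise gives 090° — the wind blows toward the east.

090°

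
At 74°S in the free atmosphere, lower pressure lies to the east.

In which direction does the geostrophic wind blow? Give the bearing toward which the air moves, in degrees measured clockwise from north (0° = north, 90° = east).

The pressure-gradient force points toward the east (bearing 090°).
Geostrophic balance: in the Southern Hemisphere the Coriolis force deflects motion to the left, so the geostrophic wind blows 90° to the left of the pressure-gradient force (low pressure on the right).
Rotating 090° by 90° counterclockwise gives 000° — the wind blows toward the north.

000°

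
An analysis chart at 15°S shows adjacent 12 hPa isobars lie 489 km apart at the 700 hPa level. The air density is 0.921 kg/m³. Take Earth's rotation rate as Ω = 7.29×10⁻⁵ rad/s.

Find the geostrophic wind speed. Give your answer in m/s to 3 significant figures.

70.6 m/s

Coriolis parameter at 15°S:
f = 2Ω sin φ = 2 × 7.29×10⁻⁵ × sin 15° = 3.77×10⁻⁵ s⁻¹
Pressure gradient: |∂P/∂n| = 1200 Pa / 489000 m = 2.45×10⁻³ Pa/m
Geostrophic balance (pressure-gradient force = Coriolis force):
V_g = (1/(fρ)) |∂P/∂n| = 2.45×10⁻³ / (3.77×10⁻⁵ × 0.921) = 70.6 m/s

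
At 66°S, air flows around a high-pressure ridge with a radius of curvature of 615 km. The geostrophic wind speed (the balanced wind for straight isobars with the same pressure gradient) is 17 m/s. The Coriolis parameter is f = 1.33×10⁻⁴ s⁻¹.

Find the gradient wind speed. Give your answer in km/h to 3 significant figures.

Around a high, pressure-gradient force acts outward with centrifugal, so Coriolis balances both:
fV = (1/ρ)|∂P/∂n| + V²/R  →  V² − fR·V + fR·V_g = 0
With fR = 1.33×10⁻⁴ × 615×10³ m = 81.8 m/s:
V = [fR − √((fR)² − 4 fR V_g)]/2 = [81.8 − √(81.8² − 4×81.8×17)]/2 = 24.1 m/s
Supergeostrophic (V > V_g = 17 m/s), as expected around a high.
Converting: 24.1 m/s × 3.6 = 86.8 km/h

86.8 km/h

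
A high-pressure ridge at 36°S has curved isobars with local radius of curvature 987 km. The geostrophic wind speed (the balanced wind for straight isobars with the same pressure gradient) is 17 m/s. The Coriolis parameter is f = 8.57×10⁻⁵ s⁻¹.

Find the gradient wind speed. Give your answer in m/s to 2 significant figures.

24 m/s

Around a high, pressure-gradient force acts outward with centrifugal, so Coriolis balances both:
fV = (1/ρ)|∂P/∂n| + V²/R  →  V² − fR·V + fR·V_g = 0
With fR = 8.57×10⁻⁵ × 987×10³ m = 84.6 m/s:
V = [fR − √((fR)² − 4 fR V_g)]/2 = [84.6 − √(84.6² − 4×84.6×17)]/2 = 23.6 m/s
Supergeostrophic (V > V_g = 17 m/s), as expected around a high.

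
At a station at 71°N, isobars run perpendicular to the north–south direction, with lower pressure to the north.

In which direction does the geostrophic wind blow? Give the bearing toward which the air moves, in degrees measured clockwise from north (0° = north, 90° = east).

The pressure-gradient force points toward the north (bearing 000°).
Geostrophic balance: in the Northern Hemisphere the Coriolis force deflects motion to the right, so the geostrophic wind blows 90° to the right of the pressure-gradient force (low pressure on the left).
Rotating 000° by 90° clockwise gives 090° — the wind blows toward the east.

090°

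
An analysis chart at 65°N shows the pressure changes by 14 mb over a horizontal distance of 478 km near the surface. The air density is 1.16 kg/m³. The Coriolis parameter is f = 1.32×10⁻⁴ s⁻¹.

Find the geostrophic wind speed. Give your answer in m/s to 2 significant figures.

Pressure gradient: |∂P/∂n| = 1400 Pa / 478000 m = 2.93×10⁻³ Pa/m
Geostrophic balance (pressure-gradient force = Coriolis force):
V_g = (1/(fρ)) |∂P/∂n| = 2.93×10⁻³ / (1.32×10⁻⁴ × 1.16) = 19.1 m/s

19 m/s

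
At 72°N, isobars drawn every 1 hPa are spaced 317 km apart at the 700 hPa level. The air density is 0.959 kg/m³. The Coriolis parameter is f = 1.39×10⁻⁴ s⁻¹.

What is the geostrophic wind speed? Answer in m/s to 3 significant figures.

Pressure gradient: |∂P/∂n| = 100 Pa / 317000 m = 3.15×10⁻⁴ Pa/m
Geostrophic balance (pressure-gradient force = Coriolis force):
V_g = (1/(fρ)) |∂P/∂n| = 3.15×10⁻⁴ / (1.39×10⁻⁴ × 0.959) = 2.37 m/s

2.37 m/s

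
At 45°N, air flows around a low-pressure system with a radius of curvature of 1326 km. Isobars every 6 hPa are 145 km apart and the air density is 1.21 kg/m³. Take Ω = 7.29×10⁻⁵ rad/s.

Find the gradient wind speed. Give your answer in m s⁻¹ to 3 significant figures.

Coriolis parameter at 45°N:
f = 2Ω sin φ = 2 × 7.29×10⁻⁵ × sin 45° = 1.03×10⁻⁴ s⁻¹
Pressure gradient: |∂P/∂n| = 600 Pa / 145000 m = 4.14×10⁻³ Pa/m
Geostrophic speed: V_g = |∂P/∂n|/(fρ) = 4.14×10⁻³/(1.03×10⁻⁴ × 1.21) = 33.2 m/s
Around a low, centrifugal force acts outward with Coriolis, so pressure-gradient force balances both:
(1/ρ)|∂P/∂n| = fV + V²/R  →  V² + fR·V − fR·V_g = 0
With fR = 1.03×10⁻⁴ × 1326×10³ m = 137 m/s:
V = [−fR + √((fR)² + 4 fR V_g)]/2 = [−137 + √(137² + 4×137×33.2)]/2 = 27.6 m/s
Subgeostrophic (V < V_g = 33.2 m/s), as expected around a low.

27.6 m s⁻¹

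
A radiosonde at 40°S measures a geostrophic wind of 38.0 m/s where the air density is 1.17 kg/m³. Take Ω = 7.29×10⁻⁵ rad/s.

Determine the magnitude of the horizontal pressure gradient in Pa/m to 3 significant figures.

Coriolis parameter at 40°S:
f = 2Ω sin φ = 2 × 7.29×10⁻⁵ × sin 40° = 9.37×10⁻⁵ s⁻¹
Geostrophic balance rearranged: |∂P/∂n| = f ρ V_g
|∂P/∂n| = 9.37×10⁻⁵ × 1.17 × 38.0 = 4.17×10⁻³ Pa/m

4.17×10⁻³ Pa/m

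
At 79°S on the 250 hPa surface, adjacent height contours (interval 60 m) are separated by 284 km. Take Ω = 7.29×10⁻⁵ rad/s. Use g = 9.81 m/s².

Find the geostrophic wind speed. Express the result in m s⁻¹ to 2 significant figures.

14 m s⁻¹

Coriolis parameter at 79°S:
f = 2Ω sin φ = 2 × 7.29×10⁻⁵ × sin 79° = 1.43×10⁻⁴ s⁻¹
Height gradient: |∂Z/∂n| = 60 m / 284000 m = 2.11×10⁻⁴
On a pressure surface, geostrophic balance gives V_g = (g/f)|∂Z/∂n|:
V_g = 9.81 × 2.11×10⁻⁴ / 1.43×10⁻⁴ = 14.5 m/s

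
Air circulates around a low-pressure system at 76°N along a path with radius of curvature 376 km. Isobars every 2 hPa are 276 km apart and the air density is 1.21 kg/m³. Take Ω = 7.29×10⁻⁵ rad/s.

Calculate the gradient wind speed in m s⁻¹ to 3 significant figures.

Coriolis parameter at 76°N:
f = 2Ω sin φ = 2 × 7.29×10⁻⁵ × sin 76° = 1.41×10⁻⁴ s⁻¹
Pressure gradient: |∂P/∂n| = 200 Pa / 276000 m = 7.25×10⁻⁴ Pa/m
Geostrophic speed: V_g = |∂P/∂n|/(fρ) = 7.25×10⁻⁴/(1.41×10⁻⁴ × 1.21) = 4.23 m/s
Around a low, centrifugal force acts outward with Coriolis, so pressure-gradient force balances both:
(1/ρ)|∂P/∂n| = fV + V²/R  →  V² + fR·V − fR·V_g = 0
With fR = 1.41×10⁻⁴ × 376×10³ m = 53.2 m/s:
V = [−fR + √((fR)² + 4 fR V_g)]/2 = [−53.2 + √(53.2² + 4×53.2×4.23)]/2 = 3.94 m/s
Subgeostrophic (V < V_g = 4.23 m/s), as expected around a low.

3.94 m s⁻¹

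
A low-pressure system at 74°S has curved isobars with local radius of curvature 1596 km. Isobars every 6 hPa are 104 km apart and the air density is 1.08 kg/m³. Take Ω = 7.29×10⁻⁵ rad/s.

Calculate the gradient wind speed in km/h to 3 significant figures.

Coriolis parameter at 74°S:
f = 2Ω sin φ = 2 × 7.29×10⁻⁵ × sin 74° = 1.40×10⁻⁴ s⁻¹
Pressure gradient: |∂P/∂n| = 600 Pa / 104000 m = 5.77×10⁻³ Pa/m
Geostrophic speed: V_g = |∂P/∂n|/(fρ) = 5.77×10⁻³/(1.40×10⁻⁴ × 1.08) = 38.1 m/s
Around a low, centrifugal force acts outward with Coriolis, so pressure-gradient force balances both:
(1/ρ)|∂P/∂n| = fV + V²/R  →  V² + fR·V − fR·V_g = 0
With fR = 1.40×10⁻⁴ × 1596×10³ m = 224 m/s:
V = [−fR + √((fR)² + 4 fR V_g)]/2 = [−224 + √(224² + 4×224×38.1)]/2 = 33.2 m/s
Subgeostrophic (V < V_g = 38.1 m/s), as expected around a low.
Converting: 33.2 m/s × 3.6 = 119 km/h

119 km/h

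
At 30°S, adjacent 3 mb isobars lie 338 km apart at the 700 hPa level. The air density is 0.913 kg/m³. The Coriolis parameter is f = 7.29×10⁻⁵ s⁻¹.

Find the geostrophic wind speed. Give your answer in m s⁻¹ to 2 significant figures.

13 m s⁻¹

Pressure gradient: |∂P/∂n| = 300 Pa / 338000 m = 8.88×10⁻⁴ Pa/m
Geostrophic balance (pressure-gradient force = Coriolis force):
V_g = (1/(fρ)) |∂P/∂n| = 8.88×10⁻⁴ / (7.29×10⁻⁵ × 0.913) = 13.3 m/s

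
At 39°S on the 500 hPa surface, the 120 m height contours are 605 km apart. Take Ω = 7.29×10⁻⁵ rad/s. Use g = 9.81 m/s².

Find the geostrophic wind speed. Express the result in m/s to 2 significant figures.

Coriolis parameter at 39°S:
f = 2Ω sin φ = 2 × 7.29×10⁻⁵ × sin 39° = 9.18×10⁻⁵ s⁻¹
Height gradient: |∂Z/∂n| = 120 m / 605000 m = 1.98×10⁻⁴
On a pressure surface, geostrophic balance gives V_g = (g/f)|∂Z/∂n|:
V_g = 9.81 × 1.98×10⁻⁴ / 9.18×10⁻⁵ = 21.2 m/s

21 m/s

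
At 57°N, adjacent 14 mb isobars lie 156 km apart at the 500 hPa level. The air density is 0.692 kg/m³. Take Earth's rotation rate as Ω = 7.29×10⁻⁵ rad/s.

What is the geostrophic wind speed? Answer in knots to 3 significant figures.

Coriolis parameter at 57°N:
f = 2Ω sin φ = 2 × 7.29×10⁻⁵ × sin 57° = 1.22×10⁻⁴ s⁻¹
Pressure gradient: |∂P/∂n| = 1400 Pa / 156000 m = 8.97×10⁻³ Pa/m
Geostrophic balance (pressure-gradient force = Coriolis force):
V_g = (1/(fρ)) |∂P/∂n| = 8.97×10⁻³ / (1.22×10⁻⁴ × 0.692) = 106 m/s
Converting: 106 m/s × 1.944 = 206 knots

206 knots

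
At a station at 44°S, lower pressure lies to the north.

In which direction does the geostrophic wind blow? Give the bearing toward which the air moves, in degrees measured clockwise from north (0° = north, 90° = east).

The pressure-gradient force points toward the north (bearing 000°).
Geostrophic balance: in the Southern Hemisphere the Coriolis force deflects motion to the left, so the geostrophic wind blows 90° to the left of the pressure-gradient force (low pressure on the right).
Rotating 000° by 90° counterclockwise gives 270° — the wind blows toward the west.

270°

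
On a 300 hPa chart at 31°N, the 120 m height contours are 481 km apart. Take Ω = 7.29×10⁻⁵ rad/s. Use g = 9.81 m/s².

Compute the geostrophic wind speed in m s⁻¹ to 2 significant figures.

33 m s⁻¹

Coriolis parameter at 31°N:
f = 2Ω sin φ = 2 × 7.29×10⁻⁵ × sin 31° = 7.51×10⁻⁵ s⁻¹
Height gradient: |∂Z/∂n| = 120 m / 481000 m = 2.49×10⁻⁴
On a pressure surface, geostrophic balance gives V_g = (g/f)|∂Z/∂n|:
V_g = 9.81 × 2.49×10⁻⁴ / 7.51×10⁻⁵ = 32.6 m/s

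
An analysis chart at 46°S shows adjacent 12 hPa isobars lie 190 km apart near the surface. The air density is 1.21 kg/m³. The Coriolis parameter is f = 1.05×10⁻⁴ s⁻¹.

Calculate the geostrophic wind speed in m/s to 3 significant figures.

49.7 m/s

Pressure gradient: |∂P/∂n| = 1200 Pa / 190000 m = 6.32×10⁻³ Pa/m
Geostrophic balance (pressure-gradient force = Coriolis force):
V_g = (1/(fρ)) |∂P/∂n| = 6.32×10⁻³ / (1.05×10⁻⁴ × 1.21) = 49.7 m/s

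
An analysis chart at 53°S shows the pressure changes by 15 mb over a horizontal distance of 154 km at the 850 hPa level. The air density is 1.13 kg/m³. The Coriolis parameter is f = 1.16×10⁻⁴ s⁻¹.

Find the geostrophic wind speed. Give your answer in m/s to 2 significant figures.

74 m/s

Pressure gradient: |∂P/∂n| = 1500 Pa / 154000 m = 9.74×10⁻³ Pa/m
Geostrophic balance (pressure-gradient force = Coriolis force):
V_g = (1/(fρ)) |∂P/∂n| = 9.74×10⁻³ / (1.16×10⁻⁴ × 1.13) = 74.3 m/s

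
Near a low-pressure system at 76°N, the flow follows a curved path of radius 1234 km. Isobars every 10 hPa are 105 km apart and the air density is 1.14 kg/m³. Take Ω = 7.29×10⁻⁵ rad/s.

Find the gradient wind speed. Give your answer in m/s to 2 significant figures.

47 m/s

Coriolis parameter at 76°N:
f = 2Ω sin φ = 2 × 7.29×10⁻⁵ × sin 76° = 1.41×10⁻⁴ s⁻¹
Pressure gradient: |∂P/∂n| = 1000 Pa / 105000 m = 9.52×10⁻³ Pa/m
Geostrophic speed: V_g = |∂P/∂n|/(fρ) = 9.52×10⁻³/(1.41×10⁻⁴ × 1.14) = 59.1 m/s
Around a low, centrifugal force acts outward with Coriolis, so pressure-gradient force balances both:
(1/ρ)|∂P/∂n| = fV + V²/R  →  V² + fR·V − fR·V_g = 0
With fR = 1.41×10⁻⁴ × 1234×10³ m = 175 m/s:
V = [−fR + √((fR)² + 4 fR V_g)]/2 = [−175 + √(175² + 4×175×59.1)]/2 = 46.6 m/s
Subgeostrophic (V < V_g = 59.1 m/s), as expected around a low.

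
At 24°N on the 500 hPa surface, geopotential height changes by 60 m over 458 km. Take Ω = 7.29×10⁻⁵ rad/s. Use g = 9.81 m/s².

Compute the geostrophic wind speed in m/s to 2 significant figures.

Coriolis parameter at 24°N:
f = 2Ω sin φ = 2 × 7.29×10⁻⁵ × sin 24° = 5.93×10⁻⁵ s⁻¹
Height gradient: |∂Z/∂n| = 60 m / 458000 m = 1.31×10⁻⁴
On a pressure surface, geostrophic balance gives V_g = (g/f)|∂Z/∂n|:
V_g = 9.81 × 1.31×10⁻⁴ / 5.93×10⁻⁵ = 21.7 m/s

22 m/s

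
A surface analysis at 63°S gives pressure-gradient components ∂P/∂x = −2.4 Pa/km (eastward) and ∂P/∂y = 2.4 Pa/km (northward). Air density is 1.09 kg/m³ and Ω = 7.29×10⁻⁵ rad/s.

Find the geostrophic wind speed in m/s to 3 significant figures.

Coriolis parameter at 63°S:
f = 2Ω sin φ = 2 × 7.29×10⁻⁵ × sin 63° = 1.30×10⁻⁴ s⁻¹
In the Southern Hemisphere f is negative: f = −1.30×10⁻⁴ s⁻¹.
Component geostrophic relations (x east, y north):
u_g = −(1/(fρ)) ∂P/∂y,  v_g = (1/(fρ)) ∂P/∂x
u_g = −(2.4×10⁻³)/(−1.30×10⁻⁴ × 1.09) = 16.9 m/s;  v_g = (−2.4×10⁻³)/(−1.30×10⁻⁴ × 1.09) = 16.9 m/s
|V_g| = √(u_g² + v_g²) = 24.0 m/s

24.0 m/s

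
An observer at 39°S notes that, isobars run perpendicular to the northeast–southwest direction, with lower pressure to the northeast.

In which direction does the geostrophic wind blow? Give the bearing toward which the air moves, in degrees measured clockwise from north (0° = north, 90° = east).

315°

The pressure-gradient force points toward the northeast (bearing 045°).
Geostrophic balance: in the Southern Hemisphere the Coriolis force deflects motion to the left, so the geostrophic wind blows 90° to the left of the pressure-gradient force (low pressure on the right).
Rotating 045° by 90° counterclockwise gives 315° — the wind blows toward the northwest.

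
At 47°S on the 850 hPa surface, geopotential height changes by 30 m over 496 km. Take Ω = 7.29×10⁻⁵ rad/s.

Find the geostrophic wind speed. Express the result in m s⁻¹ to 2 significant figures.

5.6 m s⁻¹

Coriolis parameter at 47°S:
f = 2Ω sin φ = 2 × 7.29×10⁻⁵ × sin 47° = 1.07×10⁻⁴ s⁻¹
Height gradient: |∂Z/∂n| = 30 m / 496000 m = 6.05×10⁻⁵
On a pressure surface, geostrophic balance gives V_g = (g/f)|∂Z/∂n|:
V_g = 9.81 × 6.05×10⁻⁵ / 1.07×10⁻⁴ = 5.56 m/s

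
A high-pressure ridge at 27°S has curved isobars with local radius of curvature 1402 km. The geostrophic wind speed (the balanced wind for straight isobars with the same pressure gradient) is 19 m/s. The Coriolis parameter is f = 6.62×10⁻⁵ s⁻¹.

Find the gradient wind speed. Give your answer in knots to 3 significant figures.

Around a high, pressure-gradient force acts outward with centrifugal, so Coriolis balances both:
fV = (1/ρ)|∂P/∂n| + V²/R  →  V² − fR·V + fR·V_g = 0
With fR = 6.62×10⁻⁵ × 1402×10³ m = 92.8 m/s:
V = [fR − √((fR)² − 4 fR V_g)]/2 = [92.8 − √(92.8² − 4×92.8×19)]/2 = 26.7 m/s
Supergeostrophic (V > V_g = 19 m/s), as expected around a high.
Converting: 26.7 m/s × 1.944 = 51.8 knots

51.8 knots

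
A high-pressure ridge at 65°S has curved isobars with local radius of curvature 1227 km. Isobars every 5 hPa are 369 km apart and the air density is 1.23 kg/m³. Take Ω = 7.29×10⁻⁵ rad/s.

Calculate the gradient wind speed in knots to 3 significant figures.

Coriolis parameter at 65°S:
f = 2Ω sin φ = 2 × 7.29×10⁻⁵ × sin 65° = 1.32×10⁻⁴ s⁻¹
Pressure gradient: |∂P/∂n| = 500 Pa / 369000 m = 1.36×10⁻³ Pa/m
Geostrophic speed: V_g = |∂P/∂n|/(fρ) = 1.36×10⁻³/(1.32×10⁻⁴ × 1.23) = 8.34 m/s
Around a high, pressure-gradient force acts outward with centrifugal, so Coriolis balances both:
fV = (1/ρ)|∂P/∂n| + V²/R  →  V² − fR·V + fR·V_g = 0
With fR = 1.32×10⁻⁴ × 1227×10³ m = 162 m/s:
V = [fR − √((fR)² − 4 fR V_g)]/2 = [162 − √(162² − 4×162×8.34)]/2 = 8.82 m/s
Supergeostrophic (V > V_g = 8.34 m/s), as expected around a high.
Converting: 8.82 m/s × 1.944 = 17.1 knots

17.1 knots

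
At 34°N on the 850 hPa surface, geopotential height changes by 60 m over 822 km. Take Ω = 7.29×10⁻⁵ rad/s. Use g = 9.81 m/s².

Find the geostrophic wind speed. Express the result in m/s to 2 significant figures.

Coriolis parameter at 34°N:
f = 2Ω sin φ = 2 × 7.29×10⁻⁵ × sin 34° = 8.15×10⁻⁵ s⁻¹
Height gradient: |∂Z/∂n| = 60 m / 822000 m = 7.30×10⁻⁵
On a pressure surface, geostrophic balance gives V_g = (g/f)|∂Z/∂n|:
V_g = 9.81 × 7.30×10⁻⁵ / 8.15×10⁻⁵ = 8.78 m/s

8.8 m/s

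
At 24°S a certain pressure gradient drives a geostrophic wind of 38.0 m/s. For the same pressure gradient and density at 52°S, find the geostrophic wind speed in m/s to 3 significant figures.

19.6 m/s

With the same pressure gradient and density, V_g ∝ 1/f ∝ 1/sin φ.
V₂ = V₁ · sin φ₁ / sin φ₂ = 38.0 × sin 24° / sin 52°
V₂ = 38.0 × 0.4067/0.7880 = 19.6 m/s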